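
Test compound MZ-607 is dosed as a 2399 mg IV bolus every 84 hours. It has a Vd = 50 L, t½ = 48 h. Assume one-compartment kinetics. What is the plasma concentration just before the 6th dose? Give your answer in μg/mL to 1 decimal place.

f = (1/2)^(τ/t½) = (1/2)^(84/48) ≈ 0.2973.
C₀ = D/Vd = 2399/50 ≈ 47.980 μg/mL.
Before the 6th dose, 5 doses have been given. Superposition: Cmin = C₀·(f + f² + … + f^5).
≈ 47.980 × (0.2973 + 0.0884 + 0.0263 + 0.0078 + 0.0023) ≈ 47.980 × 0.4221 ≈ 20.252 μg/mL.

20.3 μg/mL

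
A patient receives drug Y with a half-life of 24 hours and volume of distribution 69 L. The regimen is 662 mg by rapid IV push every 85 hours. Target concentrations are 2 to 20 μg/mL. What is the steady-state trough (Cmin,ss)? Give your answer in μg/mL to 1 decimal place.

0.9 μg/mL

Over one 85-h interval, 85/24 ≈ 3.5417 half-lives elapse, leaving f ≈ 0.0859 of each dose.
At steady state, accumulation factor R = 1/(1 − e^(−kτ)) ≈ 1.0940.
Single-dose peak C₀ = D/Vd = 662/69 ≈ 9.594 μg/mL.
Cmax,ss = C₀/(1 − f) ≈ 9.594/0.9141 ≈ 10.496 μg/mL.
Steady-state trough Cmin,ss = Cmax,ss·f ≈ 10.496 × 0.0859 ≈ 0.902 μg/mL.
Trough 0.9 μg/mL vs MEC 2 μg/mL: subtherapeutic.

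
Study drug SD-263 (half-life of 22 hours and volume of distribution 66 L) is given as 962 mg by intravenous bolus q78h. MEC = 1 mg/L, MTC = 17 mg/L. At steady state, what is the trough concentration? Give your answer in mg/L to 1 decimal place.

1.4 mg/L

Over one 78-h interval, 78/22 ≈ 3.5455 half-lives elapse, leaving f ≈ 0.0856 of each dose.
At steady state, accumulation factor R = 1/(1 − e^(−kτ)) ≈ 1.0936.
Each bolus raises the concentration by D/Vd = 962/66 ≈ 14.576 mg/L.
Steady-state peak Cmax,ss = C₀·R ≈ 14.576 × 1.0936 ≈ 15.940 mg/L.
Steady-state trough Cmin,ss = Cmax,ss·f ≈ 15.940 × 0.0856 ≈ 1.364 mg/L.
Trough 1.4 mg/L vs MEC 1 mg/L: adequate.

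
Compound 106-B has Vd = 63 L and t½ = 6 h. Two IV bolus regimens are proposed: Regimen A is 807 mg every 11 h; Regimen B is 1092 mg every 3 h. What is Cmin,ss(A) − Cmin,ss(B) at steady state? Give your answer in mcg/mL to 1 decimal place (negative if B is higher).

Regimen A: f = (1/2)^(11/6) ≈ 0.2806; Cmin,ss = (807/63)·f/(1−f) ≈ 4.996 mcg/mL.
Regimen B: f = (1/2)^(3/6) ≈ 0.7071; Cmin,ss = (1092/63)·f/(1−f) ≈ 41.845 mcg/mL.
Difference ≈ 4.996 − 41.845 ≈ -36.849 mcg/mL.

-36.8 mcg/mL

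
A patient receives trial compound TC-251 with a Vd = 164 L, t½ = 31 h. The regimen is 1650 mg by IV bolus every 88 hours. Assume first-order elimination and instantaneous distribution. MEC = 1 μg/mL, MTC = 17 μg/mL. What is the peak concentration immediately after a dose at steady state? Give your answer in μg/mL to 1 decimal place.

τ/t½ = 88/31 ≈ 2.8387, so fraction remaining f = (1/2)^(88/31) ≈ 0.1398.
At steady state, accumulation factor R = 1/(1 − e^(−kτ)) ≈ 1.1625.
Single-dose peak C₀ = D/Vd = 1650/164 ≈ 10.061 μg/mL.
Steady-state peak Cmax,ss = C₀·R ≈ 10.061 × 1.1625 ≈ 11.696 μg/mL.
Peak 11.7 μg/mL vs MTC 17 μg/mL: below toxic threshold.

11.7 μg/mL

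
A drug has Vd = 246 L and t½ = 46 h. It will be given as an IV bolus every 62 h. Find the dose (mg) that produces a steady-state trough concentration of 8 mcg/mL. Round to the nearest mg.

3041 mg

τ/t½ = 62/46 ≈ 1.3478, so f = (1/2)^(62/46) ≈ 0.392884.
Cmin,ss = (D/Vd)·f/(1−f), so D = Cmin,ss·Vd·(1−f)/f.
D = 8 × 246 × (1−f)/f ≈ 8 × 246 × 1.54528 ≈ 3041.11 mg.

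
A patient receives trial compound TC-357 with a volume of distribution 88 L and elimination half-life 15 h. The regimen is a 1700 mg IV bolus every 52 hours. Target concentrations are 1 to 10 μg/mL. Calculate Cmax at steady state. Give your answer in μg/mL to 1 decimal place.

k = ln2/t½ = ln2/15 ≈ 0.046210 h⁻¹; fraction remaining f = e^(−kτ) = e^(−0.046210×52) ≈ 0.0905.
At steady state, accumulation factor R = 1/(1 − e^(−kτ)) ≈ 1.0995.
Single-dose peak C₀ = D/Vd = 1700/88 ≈ 19.318 μg/mL.
Cmax,ss = C₀/(1 − f) ≈ 19.318/0.9095 ≈ 21.240 μg/mL.
Peak 21.2 μg/mL vs MTC 10 μg/mL: exceeds toxic threshold.

21.2 μg/mL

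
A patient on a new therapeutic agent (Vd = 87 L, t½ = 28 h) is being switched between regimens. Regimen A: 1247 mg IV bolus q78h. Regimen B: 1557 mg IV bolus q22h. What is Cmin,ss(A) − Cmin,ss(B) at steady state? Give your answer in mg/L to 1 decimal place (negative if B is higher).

Regimen A: f = (1/2)^(78/28) ≈ 0.1450; Cmin,ss = (1247/87)·f/(1−f) ≈ 2.431 mg/L.
Regimen B: f = (1/2)^(22/28) ≈ 0.5801; Cmin,ss = (1557/87)·f/(1−f) ≈ 24.724 mg/L.
Difference ≈ 2.431 − 24.724 ≈ -22.293 mg/L.

-22.3 mg/L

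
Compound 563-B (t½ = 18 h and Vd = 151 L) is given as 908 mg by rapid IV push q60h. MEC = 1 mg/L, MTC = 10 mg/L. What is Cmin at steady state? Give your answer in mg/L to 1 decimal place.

0.7 mg/L

k = ln2/t½ = ln2/18 ≈ 0.038508 h⁻¹; fraction remaining f = e^(−kτ) = e^(−0.038508×60) ≈ 0.0992.
Accumulation ratio R = 1/(1 − f) ≈ 1/0.9008 ≈ 1.1101.
Single-dose peak C₀ = D/Vd = 908/151 ≈ 6.013 mg/L.
Steady-state peak Cmax,ss = C₀·R ≈ 6.013 × 1.1101 ≈ 6.675 mg/L.
One interval later, Cmin,ss = Cmax,ss·e^(−kτ) ≈ 6.675 × 0.0992 ≈ 0.662 mg/L.
Trough 0.7 mg/L vs MEC 1 mg/L: subtherapeutic.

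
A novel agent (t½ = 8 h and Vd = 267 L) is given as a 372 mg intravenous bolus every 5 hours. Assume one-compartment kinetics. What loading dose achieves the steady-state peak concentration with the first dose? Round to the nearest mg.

f = (1/2)^(5/8) ≈ 0.648420; accumulation ratio R = 1/(1−f) ≈ 2.84430.
Loading dose to hit Cmax,ss on first dose: D_load = D_maint·R ≈ 372 × 2.84430 ≈ 1058.08 mg.

1058 mg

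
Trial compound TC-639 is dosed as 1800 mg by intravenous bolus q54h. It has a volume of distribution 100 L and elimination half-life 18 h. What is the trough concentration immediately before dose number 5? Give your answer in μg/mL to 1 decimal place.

f = (1/2)^(τ/t½) = (1/2)^(54/18) ≈ 0.1250.
C₀ = D/Vd = 1800/100 ≈ 18.000 μg/mL.
Before the 5th dose, 4 doses have been given. Superposition: Cmin = C₀·(f + f² + … + f^4).
≈ 18.000 × (0.1250 + 0.0156 + 0.0020 + 0.0002) ≈ 18.000 × 0.1428 ≈ 2.570 μg/mL.

2.6 μg/mL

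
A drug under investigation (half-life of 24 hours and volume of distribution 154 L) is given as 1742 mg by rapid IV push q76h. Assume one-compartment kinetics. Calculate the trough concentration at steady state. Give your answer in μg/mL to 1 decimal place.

1.4 μg/mL

Over one 76-h interval, 76/24 ≈ 3.1667 half-lives elapse, leaving f ≈ 0.1114 of each dose.
Accumulation ratio R = 1/(1 − f) ≈ 1/0.8886 ≈ 1.1254.
Each bolus raises the concentration by D/Vd = 1742/154 ≈ 11.312 μg/mL.
Cmax,ss = C₀/(1 − f) ≈ 11.312/0.8886 ≈ 12.730 μg/mL.
One interval later, Cmin,ss = Cmax,ss·e^(−kτ) ≈ 12.730 × 0.1114 ≈ 1.418 μg/mL.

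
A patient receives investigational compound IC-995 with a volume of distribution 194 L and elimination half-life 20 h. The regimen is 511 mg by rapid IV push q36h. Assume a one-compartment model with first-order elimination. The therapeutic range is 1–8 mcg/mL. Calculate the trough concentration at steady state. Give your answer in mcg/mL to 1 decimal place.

k = ln2/t½ = ln2/20 ≈ 0.034657 h⁻¹; fraction remaining f = e^(−kτ) = e^(−0.034657×36) ≈ 0.2872.
At steady state, accumulation factor R = 1/(1 − e^(−kτ)) ≈ 1.4029.
Each bolus raises the concentration by D/Vd = 511/194 ≈ 2.634 mcg/mL.
Cmax,ss = C₀/(1 − f) ≈ 2.634/0.7128 ≈ 3.695 mcg/mL.
One interval later, Cmin,ss = Cmax,ss·e^(−kτ) ≈ 3.695 × 0.2872 ≈ 1.061 mcg/mL.
Trough 1.1 mcg/mL vs MEC 1 mcg/mL: adequate.

1.1 mcg/mL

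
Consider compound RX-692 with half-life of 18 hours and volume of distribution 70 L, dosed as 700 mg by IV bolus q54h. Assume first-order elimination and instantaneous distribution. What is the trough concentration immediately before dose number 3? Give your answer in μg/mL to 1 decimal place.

f = (1/2)^(τ/t½) = (1/2)^(54/18) ≈ 0.1250.
C₀ = D/Vd = 700/70 ≈ 10.000 μg/mL.
Before the 3rd dose, 2 doses have been given. Superposition: Cmin = C₀·(f + f²).
≈ 10.000 × (0.1250 + 0.0156) ≈ 10.000 × 0.1406 ≈ 1.406 μg/mL.

1.4 μg/mL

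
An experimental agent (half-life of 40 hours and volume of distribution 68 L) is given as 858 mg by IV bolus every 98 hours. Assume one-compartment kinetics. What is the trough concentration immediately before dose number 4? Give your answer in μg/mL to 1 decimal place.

2.8 μg/mL

f = (1/2)^(τ/t½) = (1/2)^(98/40) ≈ 0.1830.
C₀ = D/Vd = 858/68 ≈ 12.618 μg/mL.
Before the 4th dose, 3 doses have been given. Superposition: Cmin = C₀·(f + f² + … + f^3).
≈ 12.618 × (0.1830 + 0.0335 + 0.0061) ≈ 12.618 × 0.2226 ≈ 2.809 μg/mL.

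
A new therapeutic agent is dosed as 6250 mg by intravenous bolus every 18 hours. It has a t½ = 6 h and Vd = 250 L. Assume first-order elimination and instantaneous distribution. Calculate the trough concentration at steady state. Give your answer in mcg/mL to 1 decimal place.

3.6 mcg/mL

τ = 18 h = 3 half-lives, so f = (1/2)^3 = 0.125.
Accumulation ratio R = 1/(1 − f) = 1/0.875 = 8/7.
Single-dose peak C₀ = D/Vd = 6250/250 = 25 mcg/mL.
Steady-state peak Cmax,ss = C₀·R = 25 × 8/7 ≈ 28.571 mcg/mL.
Steady-state trough Cmin,ss = Cmax,ss·f ≈ 28.571 × 0.125 ≈ 3.571 mcg/mL.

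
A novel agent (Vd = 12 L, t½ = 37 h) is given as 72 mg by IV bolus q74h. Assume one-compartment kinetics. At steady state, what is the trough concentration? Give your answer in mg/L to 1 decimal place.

2.0 mg/L

τ = 74 h = 2 half-lives, so f = (1/2)^2 = 0.25.
At steady state, R = 1/(1 − 0.25) = 4/3.
Single-dose peak C₀ = D/Vd = 72/12 = 6 mg/L.
Steady-state peak Cmax,ss = C₀·R = 6 × 4/3 ≈ 8.000 mg/L.
Steady-state trough Cmin,ss = Cmax,ss·f ≈ 8.000 × 0.25 ≈ 2.000 mg/L.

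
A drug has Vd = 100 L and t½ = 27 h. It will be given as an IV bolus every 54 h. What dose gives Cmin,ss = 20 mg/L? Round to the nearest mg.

6000 mg

τ/t½ = 54/27 ≈ 2, so f = (1/2)^(54/27) ≈ 0.250000.
Cmin,ss = (D/Vd)·f/(1−f), so D = Cmin,ss·Vd·(1−f)/f.
D = 20 × 100 × (1−f)/f ≈ 20 × 100 × 3.00000 ≈ 6000.00 mg.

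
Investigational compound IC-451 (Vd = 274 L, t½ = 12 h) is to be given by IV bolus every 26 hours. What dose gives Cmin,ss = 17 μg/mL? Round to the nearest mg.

τ/t½ = 26/12 ≈ 2.1667, so f = (1/2)^(26/12) ≈ 0.222725.
Cmin,ss = (D/Vd)·f/(1−f), so D = Cmin,ss·Vd·(1−f)/f.
D = 17 × 274 × (1−f)/f ≈ 17 × 274 × 3.48984 ≈ 16255.67 mg.

16256 mg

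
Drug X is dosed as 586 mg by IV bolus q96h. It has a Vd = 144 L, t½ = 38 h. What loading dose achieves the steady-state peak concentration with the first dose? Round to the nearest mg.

f = (1/2)^(96/38) ≈ 0.173581; accumulation ratio R = 1/(1−f) ≈ 1.21004.
Loading dose to hit Cmax,ss on first dose: D_load = D_maint·R ≈ 586 × 1.21004 ≈ 709.08 mg.

709 mg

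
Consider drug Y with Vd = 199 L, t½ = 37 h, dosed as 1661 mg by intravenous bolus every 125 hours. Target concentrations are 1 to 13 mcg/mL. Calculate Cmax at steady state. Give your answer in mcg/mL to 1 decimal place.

9.2 mcg/mL

τ/t½ = 125/37 ≈ 3.3784, so fraction remaining f = (1/2)^(125/37) ≈ 0.0962.
Accumulation ratio R = 1/(1 − f) ≈ 1/0.9038 ≈ 1.1064.
Each bolus raises the concentration by D/Vd = 1661/199 ≈ 8.347 mcg/mL.
Cmax,ss = C₀/(1 − f) ≈ 8.347/0.9038 ≈ 9.235 mcg/mL.
Peak 9.2 mcg/mL vs MTC 13 mcg/mL: below toxic threshold.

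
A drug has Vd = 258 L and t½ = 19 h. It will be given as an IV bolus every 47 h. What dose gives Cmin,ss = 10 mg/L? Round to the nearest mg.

11751 mg

τ/t½ = 47/19 ≈ 2.4737, so f = (1/2)^(47/19) ≈ 0.180031.
Cmin,ss = (D/Vd)·f/(1−f), so D = Cmin,ss·Vd·(1−f)/f.
D = 10 × 258 × (1−f)/f ≈ 10 × 258 × 4.55460 ≈ 11750.87 mg.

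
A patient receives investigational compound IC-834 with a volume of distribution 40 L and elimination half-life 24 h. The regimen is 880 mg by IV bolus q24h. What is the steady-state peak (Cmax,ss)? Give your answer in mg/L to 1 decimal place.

44.0 mg/L

τ = 24 h = 1 half-life, so f = (1/2)^1 = 0.5.
Accumulation ratio R = 1/(1 − f) = 1/0.5 = 2/1.
Single-dose peak C₀ = D/Vd = 880/40 = 22 mg/L.
Steady-state peak Cmax,ss = C₀·R = 22 × 2/1 ≈ 44.000 mg/L.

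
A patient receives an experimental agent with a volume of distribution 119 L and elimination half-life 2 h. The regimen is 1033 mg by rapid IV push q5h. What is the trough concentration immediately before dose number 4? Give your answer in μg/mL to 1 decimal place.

1.9 μg/mL

f = (1/2)^(τ/t½) = (1/2)^(5/2) ≈ 0.1768.
C₀ = D/Vd = 1033/119 ≈ 8.681 μg/mL.
Before the 4th dose, 3 doses have been given. Superposition: Cmin = C₀·(f + f² + … + f^3).
≈ 8.681 × (0.1768 + 0.0313 + 0.0055) ≈ 8.681 × 0.2136 ≈ 1.854 μg/mL.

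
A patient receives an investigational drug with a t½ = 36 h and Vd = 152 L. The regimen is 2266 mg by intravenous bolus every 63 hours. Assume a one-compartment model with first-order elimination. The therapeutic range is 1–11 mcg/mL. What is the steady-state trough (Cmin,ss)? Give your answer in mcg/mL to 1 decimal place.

Over one 63-h interval, 63/36 ≈ 1.75 half-lives elapse, leaving f ≈ 0.2973 of each dose.
Each bolus raises the concentration by D/Vd = 2266/152 ≈ 14.908 mcg/mL.
Steady-state trough Cmin,ss = C₀·f/(1−f) ≈ 14.908 × 0.2973/0.7027 ≈ 6.307 mcg/mL.
Trough 6.3 mcg/mL vs MEC 1 mcg/mL: adequate.

6.3 mcg/mL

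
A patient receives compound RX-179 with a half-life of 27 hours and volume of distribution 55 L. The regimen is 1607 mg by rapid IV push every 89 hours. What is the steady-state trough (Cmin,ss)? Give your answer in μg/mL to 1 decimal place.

3.3 μg/mL

τ/t½ = 89/27 ≈ 3.2963, so fraction remaining f = (1/2)^(89/27) ≈ 0.1018.
At steady state, accumulation factor R = 1/(1 − e^(−kτ)) ≈ 1.1133.
Each bolus raises the concentration by D/Vd = 1607/55 ≈ 29.218 μg/mL.
Cmax,ss = C₀/(1 − f) ≈ 29.218/0.8982 ≈ 32.530 μg/mL.
Steady-state trough Cmin,ss = Cmax,ss·f ≈ 32.530 × 0.1018 ≈ 3.312 μg/mL.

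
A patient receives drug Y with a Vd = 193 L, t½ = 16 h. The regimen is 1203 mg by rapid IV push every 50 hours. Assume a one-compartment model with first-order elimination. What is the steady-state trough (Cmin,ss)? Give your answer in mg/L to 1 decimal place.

τ/t½ = 50/16 ≈ 3.125, so fraction remaining f = (1/2)^(50/16) ≈ 0.1146.
Accumulation ratio R = 1/(1 − f) ≈ 1/0.8854 ≈ 1.1294.
Single-dose peak C₀ = D/Vd = 1203/193 ≈ 6.233 mg/L.
Steady-state peak Cmax,ss = C₀·R ≈ 6.233 × 1.1294 ≈ 7.040 mg/L.
One interval later, Cmin,ss = Cmax,ss·e^(−kτ) ≈ 7.040 × 0.1146 ≈ 0.807 mg/L.

0.8 mg/L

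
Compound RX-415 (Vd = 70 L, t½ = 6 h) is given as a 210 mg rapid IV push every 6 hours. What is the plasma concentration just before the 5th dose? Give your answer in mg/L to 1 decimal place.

f = (1/2)^(τ/t½) = (1/2)^(6/6) ≈ 0.5000.
C₀ = D/Vd = 210/70 ≈ 3.000 mg/L.
Before the 5th dose, 4 doses have been given. Superposition: Cmin = C₀·(f + f² + … + f^4).
≈ 3.000 × (0.5000 + 0.2500 + 0.1250 + 0.0625) ≈ 3.000 × 0.9375 ≈ 2.812 mg/L.

2.8 mg/L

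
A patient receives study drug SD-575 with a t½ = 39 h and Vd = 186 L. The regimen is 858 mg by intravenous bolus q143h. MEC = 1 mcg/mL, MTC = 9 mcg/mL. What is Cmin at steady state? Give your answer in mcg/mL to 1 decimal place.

0.4 mcg/mL

Over one 143-h interval, 143/39 ≈ 3.6667 half-lives elapse, leaving f ≈ 0.0787 of each dose.
Accumulation ratio R = 1/(1 − f) ≈ 1/0.9213 ≈ 1.0854.
Each bolus raises the concentration by D/Vd = 858/186 ≈ 4.613 mcg/mL.
Steady-state peak Cmax,ss = C₀·R ≈ 4.613 × 1.0854 ≈ 5.007 mcg/mL.
One interval later, Cmin,ss = Cmax,ss·e^(−kτ) ≈ 5.007 × 0.0787 ≈ 0.394 mcg/mL.
Trough 0.4 mcg/mL vs MEC 1 mcg/mL: subtherapeutic.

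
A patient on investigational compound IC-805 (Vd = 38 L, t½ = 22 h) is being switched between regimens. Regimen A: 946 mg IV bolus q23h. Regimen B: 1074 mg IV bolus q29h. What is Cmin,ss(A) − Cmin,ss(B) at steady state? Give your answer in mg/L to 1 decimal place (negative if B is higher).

4.5 mg/L

Regimen A: f = (1/2)^(23/22) ≈ 0.4845; Cmin,ss = (946/38)·f/(1−f) ≈ 23.398 mg/L.
Regimen B: f = (1/2)^(29/22) ≈ 0.4010; Cmin,ss = (1074/38)·f/(1−f) ≈ 18.921 mg/L.
Difference ≈ 23.398 − 18.921 ≈ 4.477 mg/L.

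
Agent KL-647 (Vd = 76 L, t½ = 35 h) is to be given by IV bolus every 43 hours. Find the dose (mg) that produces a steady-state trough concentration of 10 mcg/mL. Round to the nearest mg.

1021 mg

τ/t½ = 43/35 ≈ 1.2286, so f = (1/2)^(43/35) ≈ 0.426740.
Cmin,ss = (D/Vd)·f/(1−f), so D = Cmin,ss·Vd·(1−f)/f.
D = 10 × 76 × (1−f)/f ≈ 10 × 76 × 1.34335 ≈ 1020.95 mg.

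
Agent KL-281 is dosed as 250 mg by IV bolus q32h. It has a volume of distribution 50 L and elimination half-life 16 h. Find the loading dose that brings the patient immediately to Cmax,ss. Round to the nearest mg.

333 mg

f = (1/2)^(32/16) ≈ 0.250000; accumulation ratio R = 1/(1−f) ≈ 1.33333.
Loading dose to hit Cmax,ss on first dose: D_load = D_maint·R ≈ 250 × 1.33333 ≈ 333.33 mg.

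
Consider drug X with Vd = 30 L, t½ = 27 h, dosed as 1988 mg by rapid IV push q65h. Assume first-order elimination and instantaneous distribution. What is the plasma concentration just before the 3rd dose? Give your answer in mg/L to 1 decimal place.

f = (1/2)^(τ/t½) = (1/2)^(65/27) ≈ 0.1885.
C₀ = D/Vd = 1988/30 ≈ 66.267 mg/L.
Before the 3rd dose, 2 doses have been given. Superposition: Cmin = C₀·(f + f²).
≈ 66.267 × (0.1885 + 0.0355) ≈ 66.267 × 0.2240 ≈ 14.844 mg/L.

14.8 mg/L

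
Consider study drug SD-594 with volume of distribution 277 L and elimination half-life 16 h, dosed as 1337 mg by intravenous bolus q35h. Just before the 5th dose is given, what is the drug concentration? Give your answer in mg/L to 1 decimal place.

1.4 mg/L

f = (1/2)^(τ/t½) = (1/2)^(35/16) ≈ 0.2195.
C₀ = D/Vd = 1337/277 ≈ 4.827 mg/L.
Before the 5th dose, 4 doses have been given. Superposition: Cmin = C₀·(f + f² + … + f^4).
≈ 4.827 × (0.2195 + 0.0482 + 0.0106 + 0.0023) ≈ 4.827 × 0.2806 ≈ 1.354 mg/L.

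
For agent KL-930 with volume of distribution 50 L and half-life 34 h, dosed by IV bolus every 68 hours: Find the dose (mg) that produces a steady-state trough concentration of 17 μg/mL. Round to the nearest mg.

2550 mg

τ/t½ = 68/34 ≈ 2, so f = (1/2)^(68/34) ≈ 0.250000.
Cmin,ss = (D/Vd)·f/(1−f), so D = Cmin,ss·Vd·(1−f)/f.
D = 17 × 50 × (1−f)/f ≈ 17 × 50 × 3.00000 ≈ 2550.00 mg.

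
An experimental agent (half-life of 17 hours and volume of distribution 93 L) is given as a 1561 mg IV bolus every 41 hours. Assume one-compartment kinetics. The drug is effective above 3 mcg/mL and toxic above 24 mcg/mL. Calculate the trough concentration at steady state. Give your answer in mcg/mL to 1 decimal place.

Over one 41-h interval, 41/17 ≈ 2.4118 half-lives elapse, leaving f ≈ 0.1879 of each dose.
Accumulation ratio R = 1/(1 − f) ≈ 1/0.8121 ≈ 1.2314.
Single-dose peak C₀ = D/Vd = 1561/93 ≈ 16.785 mcg/mL.
Cmax,ss = C₀/(1 − f) ≈ 16.785/0.8121 ≈ 20.669 mcg/mL.
One interval later, Cmin,ss = Cmax,ss·e^(−kτ) ≈ 20.669 × 0.1879 ≈ 3.884 mcg/mL.
Trough 3.9 mcg/mL vs MEC 3 mcg/mL: adequate.

3.9 mcg/mL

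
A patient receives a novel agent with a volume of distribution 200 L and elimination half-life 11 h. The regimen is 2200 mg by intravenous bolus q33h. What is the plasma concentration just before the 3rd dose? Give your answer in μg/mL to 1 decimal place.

f = (1/2)^(τ/t½) = (1/2)^(33/11) ≈ 0.1250.
C₀ = D/Vd = 2200/200 ≈ 11.000 μg/mL.
Before the 3rd dose, 2 doses have been given. Superposition: Cmin = C₀·(f + f²).
≈ 11.000 × (0.1250 + 0.0156) ≈ 11.000 × 0.1406 ≈ 1.547 μg/mL.

1.5 μg/mL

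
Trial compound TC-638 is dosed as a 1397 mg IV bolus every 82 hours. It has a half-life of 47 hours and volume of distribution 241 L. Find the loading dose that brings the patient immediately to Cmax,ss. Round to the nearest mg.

f = (1/2)^(82/47) ≈ 0.298400; accumulation ratio R = 1/(1−f) ≈ 1.42531.
Loading dose to hit Cmax,ss on first dose: D_load = D_maint·R ≈ 1397 × 1.42531 ≈ 1991.16 mg.

1991 mg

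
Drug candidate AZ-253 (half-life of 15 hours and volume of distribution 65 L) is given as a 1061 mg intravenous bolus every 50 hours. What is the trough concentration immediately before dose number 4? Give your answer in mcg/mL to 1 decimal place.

1.8 mcg/mL

f = (1/2)^(τ/t½) = (1/2)^(50/15) ≈ 0.0992.
C₀ = D/Vd = 1061/65 ≈ 16.323 mcg/mL.
Before the 4th dose, 3 doses have been given. Superposition: Cmin = C₀·(f + f² + … + f^3).
≈ 16.323 × (0.0992 + 0.0098 + 0.0010) ≈ 16.323 × 0.1100 ≈ 1.796 mcg/mL.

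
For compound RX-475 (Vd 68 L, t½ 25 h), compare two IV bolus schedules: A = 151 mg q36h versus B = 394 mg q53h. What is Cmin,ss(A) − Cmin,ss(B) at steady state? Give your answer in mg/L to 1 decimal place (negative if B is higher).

Regimen A: f = (1/2)^(36/25) ≈ 0.3686; Cmin,ss = (151/68)·f/(1−f) ≈ 1.296 mg/L.
Regimen B: f = (1/2)^(53/25) ≈ 0.2300; Cmin,ss = (394/68)·f/(1−f) ≈ 1.731 mg/L.
Difference ≈ 1.296 − 1.731 ≈ -0.435 mg/L.

-0.4 mg/L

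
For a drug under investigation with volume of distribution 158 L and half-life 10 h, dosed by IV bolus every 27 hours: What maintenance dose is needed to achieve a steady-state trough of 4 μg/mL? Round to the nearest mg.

τ/t½ = 27/10 ≈ 2.7, so f = (1/2)^(27/10) ≈ 0.153893.
Cmin,ss = (D/Vd)·f/(1−f), so D = Cmin,ss·Vd·(1−f)/f.
D = 4 × 158 × (1−f)/f ≈ 4 × 158 × 5.49802 ≈ 3474.75 mg.

3475 mg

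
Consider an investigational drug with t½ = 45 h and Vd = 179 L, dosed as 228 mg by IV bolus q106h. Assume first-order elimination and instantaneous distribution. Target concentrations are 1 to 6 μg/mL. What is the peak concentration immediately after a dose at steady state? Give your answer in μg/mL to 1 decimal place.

1.6 μg/mL

k = ln2/t½ = ln2/45 ≈ 0.015403 h⁻¹; fraction remaining f = e^(−kτ) = e^(−0.015403×106) ≈ 0.1954.
At steady state, accumulation factor R = 1/(1 − e^(−kτ)) ≈ 1.2429.
Each bolus raises the concentration by D/Vd = 228/179 ≈ 1.274 μg/mL.
Steady-state peak Cmax,ss = C₀·R ≈ 1.274 × 1.2429 ≈ 1.583 μg/mL.
Peak 1.6 μg/mL vs MTC 6 μg/mL: below toxic threshold.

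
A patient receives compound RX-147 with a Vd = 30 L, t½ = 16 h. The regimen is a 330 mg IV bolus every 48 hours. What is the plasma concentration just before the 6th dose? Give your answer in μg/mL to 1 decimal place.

1.6 μg/mL

f = (1/2)^(τ/t½) = (1/2)^(48/16) ≈ 0.1250.
C₀ = D/Vd = 330/30 ≈ 11.000 μg/mL.
Before the 6th dose, 5 doses have been given. Superposition: Cmin = C₀·(f + f² + … + f^5).
≈ 11.000 × (0.1250 + 0.0156 + 0.0020 + 0.0002 + 0.0000) ≈ 11.000 × 0.1428 ≈ 1.571 μg/mL.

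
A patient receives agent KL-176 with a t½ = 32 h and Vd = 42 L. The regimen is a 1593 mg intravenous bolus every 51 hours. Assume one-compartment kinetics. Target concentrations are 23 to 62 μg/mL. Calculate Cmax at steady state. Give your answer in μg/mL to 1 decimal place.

Over one 51-h interval, 51/32 ≈ 1.5938 half-lives elapse, leaving f ≈ 0.3313 of each dose.
At steady state, accumulation factor R = 1/(1 − e^(−kτ)) ≈ 1.4954.
Each bolus raises the concentration by D/Vd = 1593/42 ≈ 37.929 μg/mL.
Cmax,ss = C₀/(1 − f) ≈ 37.929/0.6687 ≈ 56.721 μg/mL.
Peak 56.7 μg/mL vs MTC 62 μg/mL: below toxic threshold.

56.7 μg/mL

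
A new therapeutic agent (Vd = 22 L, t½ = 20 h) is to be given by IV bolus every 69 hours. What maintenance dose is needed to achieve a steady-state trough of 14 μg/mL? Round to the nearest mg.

τ/t½ = 69/20 ≈ 3.45, so f = (1/2)^(69/20) ≈ 0.091505.
Cmin,ss = (D/Vd)·f/(1−f), so D = Cmin,ss·Vd·(1−f)/f.
D = 14 × 22 × (1−f)/f ≈ 14 × 22 × 9.92836 ≈ 3057.93 mg.

3058 mg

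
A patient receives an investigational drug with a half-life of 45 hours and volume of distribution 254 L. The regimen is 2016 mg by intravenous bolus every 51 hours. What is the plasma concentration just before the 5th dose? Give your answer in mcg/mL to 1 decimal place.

6.4 mcg/mL

f = (1/2)^(τ/t½) = (1/2)^(51/45) ≈ 0.4559.
C₀ = D/Vd = 2016/254 ≈ 7.937 mcg/mL.
Before the 5th dose, 4 doses have been given. Superposition: Cmin = C₀·(f + f² + … + f^4).
≈ 7.937 × (0.4559 + 0.2078 + 0.0948 + 0.0432) ≈ 7.937 × 0.8017 ≈ 6.363 mcg/mL.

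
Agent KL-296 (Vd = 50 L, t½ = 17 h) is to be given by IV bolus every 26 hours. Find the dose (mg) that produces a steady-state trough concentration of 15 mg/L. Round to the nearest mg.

1415 mg

τ/t½ = 26/17 ≈ 1.5294, so f = (1/2)^(26/17) ≈ 0.346419.
Cmin,ss = (D/Vd)·f/(1−f), so D = Cmin,ss·Vd·(1−f)/f.
D = 15 × 50 × (1−f)/f ≈ 15 × 50 × 1.88668 ≈ 1415.01 mg.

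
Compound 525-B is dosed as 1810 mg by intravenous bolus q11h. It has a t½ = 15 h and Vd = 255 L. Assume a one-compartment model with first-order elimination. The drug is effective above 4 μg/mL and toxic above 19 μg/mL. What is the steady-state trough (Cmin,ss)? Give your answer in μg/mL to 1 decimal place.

10.7 μg/mL

Over one 11-h interval, 11/15 ≈ 0.73333 half-lives elapse, leaving f ≈ 0.6015 of each dose.
Single-dose peak C₀ = D/Vd = 1810/255 ≈ 7.098 μg/mL.
Steady-state trough Cmin,ss = C₀·f/(1−f) ≈ 7.098 × 0.6015/0.3985 ≈ 10.714 μg/mL.
Trough 10.7 μg/mL vs MEC 4 μg/mL: adequate.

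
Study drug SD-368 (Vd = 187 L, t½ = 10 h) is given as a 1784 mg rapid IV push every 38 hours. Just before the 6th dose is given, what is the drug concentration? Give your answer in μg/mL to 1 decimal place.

0.7 μg/mL

f = (1/2)^(τ/t½) = (1/2)^(38/10) ≈ 0.0718.
C₀ = D/Vd = 1784/187 ≈ 9.540 μg/mL.
Before the 6th dose, 5 doses have been given. Superposition: Cmin = C₀·(f + f² + … + f^5).
≈ 9.540 × (0.0718 + 0.0052 + 0.0004 + 0.0000 + 0.0000) ≈ 9.540 × 0.0774 ≈ 0.738 μg/mL.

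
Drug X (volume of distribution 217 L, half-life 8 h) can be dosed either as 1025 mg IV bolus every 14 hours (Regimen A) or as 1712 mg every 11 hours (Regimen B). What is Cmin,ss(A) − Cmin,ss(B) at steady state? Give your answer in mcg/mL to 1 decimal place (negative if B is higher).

Regimen A: f = (1/2)^(14/8) ≈ 0.2973; Cmin,ss = (1025/217)·f/(1−f) ≈ 1.998 mcg/mL.
Regimen B: f = (1/2)^(11/8) ≈ 0.3856; Cmin,ss = (1712/217)·f/(1−f) ≈ 4.951 mcg/mL.
Difference ≈ 1.998 − 4.951 ≈ -2.953 mcg/mL.

-3.0 mcg/mL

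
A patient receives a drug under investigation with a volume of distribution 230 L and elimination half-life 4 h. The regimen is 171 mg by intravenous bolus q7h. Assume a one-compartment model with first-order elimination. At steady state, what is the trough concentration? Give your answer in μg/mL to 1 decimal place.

0.3 μg/mL

Over one 7-h interval, 7/4 ≈ 1.75 half-lives elapse, leaving f ≈ 0.2973 of each dose.
Single-dose peak C₀ = D/Vd = 171/230 ≈ 0.743 μg/mL.
Steady-state trough Cmin,ss = C₀·f/(1−f) ≈ 0.743 × 0.2973/0.7027 ≈ 0.314 μg/mL.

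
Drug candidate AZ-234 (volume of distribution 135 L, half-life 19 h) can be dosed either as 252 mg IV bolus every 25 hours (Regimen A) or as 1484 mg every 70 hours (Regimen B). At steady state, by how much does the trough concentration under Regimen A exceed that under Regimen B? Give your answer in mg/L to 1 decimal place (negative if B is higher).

Regimen A: f = (1/2)^(25/19) ≈ 0.4017; Cmin,ss = (252/135)·f/(1−f) ≈ 1.253 mg/L.
Regimen B: f = (1/2)^(70/19) ≈ 0.0778; Cmin,ss = (1484/135)·f/(1−f) ≈ 0.927 mg/L.
Difference ≈ 1.253 − 0.927 ≈ 0.326 mg/L.

0.3 mg/L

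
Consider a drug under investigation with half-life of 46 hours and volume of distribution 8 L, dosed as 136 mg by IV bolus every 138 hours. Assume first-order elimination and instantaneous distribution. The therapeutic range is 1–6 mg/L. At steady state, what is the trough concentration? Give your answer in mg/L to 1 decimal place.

The dosing interval is 3 half-lives, so f = 2^(−3) = 0.125.
At steady state, R = 1/(1 − 0.125) = 8/7.
Single-dose peak C₀ = D/Vd = 136/8 = 17 mg/L.
Steady-state peak Cmax,ss = C₀·R = 17 × 8/7 ≈ 19.429 mg/L.
Steady-state trough Cmin,ss = Cmax,ss·f ≈ 19.429 × 0.125 ≈ 2.429 mg/L.
Trough 2.4 mg/L vs MEC 1 mg/L: adequate.

2.4 mg/L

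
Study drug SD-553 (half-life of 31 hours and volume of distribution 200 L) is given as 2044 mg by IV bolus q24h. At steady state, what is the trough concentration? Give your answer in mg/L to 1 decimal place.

14.4 mg/L

Over one 24-h interval, 24/31 ≈ 0.77419 half-lives elapse, leaving f ≈ 0.5847 of each dose.
Accumulation ratio R = 1/(1 − f) ≈ 1/0.4153 ≈ 2.4079.
Single-dose peak C₀ = D/Vd = 2044/200 ≈ 10.220 mg/L.
Steady-state peak Cmax,ss = C₀·R ≈ 10.220 × 2.4079 ≈ 24.609 mg/L.
One interval later, Cmin,ss = Cmax,ss·e^(−kτ) ≈ 24.609 × 0.5847 ≈ 14.389 mg/L.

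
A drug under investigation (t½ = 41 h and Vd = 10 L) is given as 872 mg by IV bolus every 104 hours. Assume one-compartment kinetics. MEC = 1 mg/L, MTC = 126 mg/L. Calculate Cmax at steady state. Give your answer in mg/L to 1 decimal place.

105.4 mg/L

τ/t½ = 104/41 ≈ 2.5366, so fraction remaining f = (1/2)^(104/41) ≈ 0.1724.
Accumulation ratio R = 1/(1 − f) ≈ 1/0.8276 ≈ 1.2083.
Each bolus raises the concentration by D/Vd = 872/10 ≈ 87.200 mg/L.
Cmax,ss = C₀/(1 − f) ≈ 87.200/0.8276 ≈ 105.365 mg/L.
Peak 105.4 mg/L vs MTC 126 mg/L: below toxic threshold.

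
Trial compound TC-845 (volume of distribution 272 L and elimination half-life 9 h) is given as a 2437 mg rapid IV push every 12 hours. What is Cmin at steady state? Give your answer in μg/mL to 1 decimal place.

τ/t½ = 12/9 ≈ 1.3333, so fraction remaining f = (1/2)^(12/9) ≈ 0.3969.
Accumulation ratio R = 1/(1 − f) ≈ 1/0.6031 ≈ 1.6581.
Single-dose peak C₀ = D/Vd = 2437/272 ≈ 8.960 μg/mL.
Cmax,ss = C₀/(1 − f) ≈ 8.960/0.6031 ≈ 14.857 μg/mL.
Steady-state trough Cmin,ss = Cmax,ss·f ≈ 14.857 × 0.3969 ≈ 5.897 μg/mL.

5.9 μg/mL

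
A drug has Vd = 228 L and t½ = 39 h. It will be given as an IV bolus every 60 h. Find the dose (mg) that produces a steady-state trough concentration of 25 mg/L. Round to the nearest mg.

τ/t½ = 60/39 ≈ 1.5385, so f = (1/2)^(60/39) ≈ 0.344252.
Cmin,ss = (D/Vd)·f/(1−f), so D = Cmin,ss·Vd·(1−f)/f.
D = 25 × 228 × (1−f)/f ≈ 25 × 228 × 1.90485 ≈ 10857.65 mg.

10858 mg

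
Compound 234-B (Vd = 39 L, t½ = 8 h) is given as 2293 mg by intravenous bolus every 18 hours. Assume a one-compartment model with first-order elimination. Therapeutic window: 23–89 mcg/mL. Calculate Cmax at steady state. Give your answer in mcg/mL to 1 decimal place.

τ/t½ = 18/8 ≈ 2.25, so fraction remaining f = (1/2)^(18/8) ≈ 0.2102.
At steady state, accumulation factor R = 1/(1 − e^(−kτ)) ≈ 1.2661.
Single-dose peak C₀ = D/Vd = 2293/39 ≈ 58.795 mcg/mL.
Steady-state peak Cmax,ss = C₀·R ≈ 58.795 × 1.2661 ≈ 74.440 mcg/mL.
Peak 74.4 mcg/mL vs MTC 89 mcg/mL: below toxic threshold.

74.4 mcg/mL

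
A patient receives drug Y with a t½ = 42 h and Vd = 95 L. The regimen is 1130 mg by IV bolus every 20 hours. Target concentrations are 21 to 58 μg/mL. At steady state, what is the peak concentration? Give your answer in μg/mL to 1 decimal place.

42.3 μg/mL

τ/t½ = 20/42 ≈ 0.47619, so fraction remaining f = (1/2)^(20/42) ≈ 0.7189.
At steady state, accumulation factor R = 1/(1 − e^(−kτ)) ≈ 3.5575.
Each bolus raises the concentration by D/Vd = 1130/95 ≈ 11.895 μg/mL.
Steady-state peak Cmax,ss = C₀·R ≈ 11.895 × 3.5575 ≈ 42.316 μg/mL.
Peak 42.3 μg/mL vs MTC 58 μg/mL: below toxic threshold.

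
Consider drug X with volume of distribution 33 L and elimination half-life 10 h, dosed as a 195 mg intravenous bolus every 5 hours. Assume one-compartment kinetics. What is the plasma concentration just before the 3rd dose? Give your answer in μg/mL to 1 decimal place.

7.1 μg/mL

f = (1/2)^(τ/t½) = (1/2)^(5/10) ≈ 0.7071.
C₀ = D/Vd = 195/33 ≈ 5.909 μg/mL.
Before the 3rd dose, 2 doses have been given. Superposition: Cmin = C₀·(f + f²).
≈ 5.909 × (0.7071 + 0.5000) ≈ 5.909 × 1.2071 ≈ 7.133 μg/mL.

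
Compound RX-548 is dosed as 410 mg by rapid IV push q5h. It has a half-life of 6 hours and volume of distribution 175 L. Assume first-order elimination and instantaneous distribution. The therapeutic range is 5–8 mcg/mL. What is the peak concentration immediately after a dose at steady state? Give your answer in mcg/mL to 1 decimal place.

Over one 5-h interval, 5/6 ≈ 0.83333 half-lives elapse, leaving f ≈ 0.5612 of each dose.
At steady state, accumulation factor R = 1/(1 − e^(−kτ)) ≈ 2.2789.
Single-dose peak C₀ = D/Vd = 410/175 ≈ 2.343 mcg/mL.
Cmax,ss = C₀/(1 − f) ≈ 2.343/0.4388 ≈ 5.340 mcg/mL.
Peak 5.3 mcg/mL vs MTC 8 mcg/mL: below toxic threshold.

5.3 mcg/mL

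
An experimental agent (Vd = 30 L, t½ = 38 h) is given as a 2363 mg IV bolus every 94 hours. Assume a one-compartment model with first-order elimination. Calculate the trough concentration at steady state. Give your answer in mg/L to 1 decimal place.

Over one 94-h interval, 94/38 ≈ 2.4737 half-lives elapse, leaving f ≈ 0.1800 of each dose.
At steady state, accumulation factor R = 1/(1 − e^(−kτ)) ≈ 1.2195.
Each bolus raises the concentration by D/Vd = 2363/30 ≈ 78.767 mg/L.
Cmax,ss = C₀/(1 − f) ≈ 78.767/0.8200 ≈ 96.057 mg/L.
One interval later, Cmin,ss = Cmax,ss·e^(−kτ) ≈ 96.057 × 0.1800 ≈ 17.290 mg/L.

17.3 mg/L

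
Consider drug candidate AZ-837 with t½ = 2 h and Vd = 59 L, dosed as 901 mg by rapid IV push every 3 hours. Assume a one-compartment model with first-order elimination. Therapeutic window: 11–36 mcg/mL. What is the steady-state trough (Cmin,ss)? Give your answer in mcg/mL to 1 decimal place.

8.4 mcg/mL

τ/t½ = 3/2 ≈ 1.5, so fraction remaining f = (1/2)^(3/2) ≈ 0.3536.
Each bolus raises the concentration by D/Vd = 901/59 ≈ 15.271 mcg/mL.
Steady-state trough Cmin,ss = C₀·f/(1−f) ≈ 15.271 × 0.3536/0.6464 ≈ 8.354 mcg/mL.
Trough 8.4 mcg/mL vs MEC 11 mcg/mL: subtherapeutic.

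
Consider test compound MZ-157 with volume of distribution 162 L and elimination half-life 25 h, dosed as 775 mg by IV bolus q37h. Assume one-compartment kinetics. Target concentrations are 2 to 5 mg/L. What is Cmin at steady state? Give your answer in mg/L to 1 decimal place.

2.7 mg/L

τ/t½ = 37/25 ≈ 1.48, so fraction remaining f = (1/2)^(37/25) ≈ 0.3585.
Single-dose peak C₀ = D/Vd = 775/162 ≈ 4.784 mg/L.
Steady-state trough Cmin,ss = C₀·f/(1−f) ≈ 4.784 × 0.3585/0.6415 ≈ 2.674 mg/L.
Trough 2.7 mg/L vs MEC 2 mg/L: adequate.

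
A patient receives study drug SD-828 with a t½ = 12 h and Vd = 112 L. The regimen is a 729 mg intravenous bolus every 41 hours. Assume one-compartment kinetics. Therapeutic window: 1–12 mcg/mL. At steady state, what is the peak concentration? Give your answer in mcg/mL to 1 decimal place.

τ/t½ = 41/12 ≈ 3.4167, so fraction remaining f = (1/2)^(41/12) ≈ 0.0936.
Accumulation ratio R = 1/(1 − f) ≈ 1/0.9064 ≈ 1.1033.
Each bolus raises the concentration by D/Vd = 729/112 ≈ 6.509 mcg/mL.
Steady-state peak Cmax,ss = C₀·R ≈ 6.509 × 1.1033 ≈ 7.181 mcg/mL.
Peak 7.2 mcg/mL vs MTC 12 mcg/mL: below toxic threshold.

7.2 mcg/mL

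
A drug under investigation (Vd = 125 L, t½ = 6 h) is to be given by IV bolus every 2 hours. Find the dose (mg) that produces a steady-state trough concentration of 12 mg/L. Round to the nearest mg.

τ/t½ = 2/6 ≈ 0.33333, so f = (1/2)^(2/6) ≈ 0.793701.
Cmin,ss = (D/Vd)·f/(1−f), so D = Cmin,ss·Vd·(1−f)/f.
D = 12 × 125 × (1−f)/f ≈ 12 × 125 × 0.25992 ≈ 389.88 mg.

390 mg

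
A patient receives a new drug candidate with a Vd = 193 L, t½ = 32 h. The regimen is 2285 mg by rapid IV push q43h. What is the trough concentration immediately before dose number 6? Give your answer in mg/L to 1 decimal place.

f = (1/2)^(τ/t½) = (1/2)^(43/32) ≈ 0.3940.
C₀ = D/Vd = 2285/193 ≈ 11.839 mg/L.
Before the 6th dose, 5 doses have been given. Superposition: Cmin = C₀·(f + f² + … + f^5).
≈ 11.839 × (0.3940 + 0.1552 + 0.0612 + 0.0241 + 0.0095) ≈ 11.839 × 0.6440 ≈ 7.624 mg/L.

7.6 mg/L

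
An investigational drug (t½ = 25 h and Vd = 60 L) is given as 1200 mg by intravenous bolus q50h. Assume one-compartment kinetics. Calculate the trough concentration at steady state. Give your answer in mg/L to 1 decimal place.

The dosing interval is 2 half-lives, so f = 2^(−2) = 0.25.
Accumulation ratio R = 1/(1 − f) = 1/0.75 = 4/3.
Single-dose peak C₀ = D/Vd = 1200/60 = 20 mg/L.
Steady-state peak Cmax,ss = C₀·R = 20 × 4/3 ≈ 26.667 mg/L.
Steady-state trough Cmin,ss = Cmax,ss·f ≈ 26.667 × 0.25 ≈ 6.667 mg/L.

6.7 mg/L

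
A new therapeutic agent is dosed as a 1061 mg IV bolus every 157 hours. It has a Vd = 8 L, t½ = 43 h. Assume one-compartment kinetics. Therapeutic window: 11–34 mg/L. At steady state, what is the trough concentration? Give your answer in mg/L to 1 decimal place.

11.5 mg/L

τ/t½ = 157/43 ≈ 3.6512, so fraction remaining f = (1/2)^(157/43) ≈ 0.0796.
Accumulation ratio R = 1/(1 − f) ≈ 1/0.9204 ≈ 1.0865.
Single-dose peak C₀ = D/Vd = 1061/8 ≈ 132.625 mg/L.
Cmax,ss = C₀/(1 − f) ≈ 132.625/0.9204 ≈ 144.095 mg/L.
One interval later, Cmin,ss = Cmax,ss·e^(−kτ) ≈ 144.095 × 0.0796 ≈ 11.470 mg/L.
Trough 11.5 mg/L vs MEC 11 mg/L: adequate.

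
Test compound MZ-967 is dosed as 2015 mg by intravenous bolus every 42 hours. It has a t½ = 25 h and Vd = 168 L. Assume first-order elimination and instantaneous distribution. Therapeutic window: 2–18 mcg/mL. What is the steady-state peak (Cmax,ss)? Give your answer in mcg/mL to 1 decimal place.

17.4 mcg/mL

k = ln2/t½ = ln2/25 ≈ 0.027726 h⁻¹; fraction remaining f = e^(−kτ) = e^(−0.027726×42) ≈ 0.3121.
Accumulation ratio R = 1/(1 − f) ≈ 1/0.6879 ≈ 1.4537.
Each bolus raises the concentration by D/Vd = 2015/168 ≈ 11.994 mcg/mL.
Steady-state peak Cmax,ss = C₀·R ≈ 11.994 × 1.4537 ≈ 17.436 mcg/mL.
Peak 17.4 mcg/mL vs MTC 18 mcg/mL: below toxic threshold.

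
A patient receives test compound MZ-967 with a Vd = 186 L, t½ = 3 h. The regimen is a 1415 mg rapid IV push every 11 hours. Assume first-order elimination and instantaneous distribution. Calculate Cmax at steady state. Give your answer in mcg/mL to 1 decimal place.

8.3 mcg/mL

τ/t½ = 11/3 ≈ 3.6667, so fraction remaining f = (1/2)^(11/3) ≈ 0.0787.
At steady state, accumulation factor R = 1/(1 − e^(−kτ)) ≈ 1.0854.
Single-dose peak C₀ = D/Vd = 1415/186 ≈ 7.608 mcg/mL.
Steady-state peak Cmax,ss = C₀·R ≈ 7.608 × 1.0854 ≈ 8.258 mcg/mL.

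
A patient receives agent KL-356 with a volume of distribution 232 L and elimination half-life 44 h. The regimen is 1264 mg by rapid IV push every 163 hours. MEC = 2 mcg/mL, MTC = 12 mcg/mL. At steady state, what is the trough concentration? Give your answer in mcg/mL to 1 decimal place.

0.5 mcg/mL

τ/t½ = 163/44 ≈ 3.7045, so fraction remaining f = (1/2)^(163/44) ≈ 0.0767.
Single-dose peak C₀ = D/Vd = 1264/232 ≈ 5.448 mcg/mL.
Steady-state trough Cmin,ss = C₀·f/(1−f) ≈ 5.448 × 0.0767/0.9233 ≈ 0.453 mcg/mL.
Trough 0.5 mcg/mL vs MEC 2 mcg/mL: subtherapeutic.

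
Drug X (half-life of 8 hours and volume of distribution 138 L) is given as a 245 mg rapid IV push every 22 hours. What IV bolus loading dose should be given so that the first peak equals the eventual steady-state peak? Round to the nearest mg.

f = (1/2)^(22/8) ≈ 0.148651; accumulation ratio R = 1/(1−f) ≈ 1.17461.
Loading dose to hit Cmax,ss on first dose: D_load = D_maint·R ≈ 245 × 1.17461 ≈ 287.78 mg.

288 mg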